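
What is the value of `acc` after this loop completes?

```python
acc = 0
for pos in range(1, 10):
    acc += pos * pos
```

Sum of squares 1² to 9² = 285
`acc` takes the values: 0 → 1 → 5 → 14 → 30 → 55 → 91 → 140 → 204 → 285

Answer: 285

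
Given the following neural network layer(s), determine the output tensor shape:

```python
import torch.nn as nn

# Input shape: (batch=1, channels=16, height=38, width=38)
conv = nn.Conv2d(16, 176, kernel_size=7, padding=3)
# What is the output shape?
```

Input: (1, 16, 38, 38) -> Output: (1, 176, 38, 38)

Answer: (1, 176, 38, 38)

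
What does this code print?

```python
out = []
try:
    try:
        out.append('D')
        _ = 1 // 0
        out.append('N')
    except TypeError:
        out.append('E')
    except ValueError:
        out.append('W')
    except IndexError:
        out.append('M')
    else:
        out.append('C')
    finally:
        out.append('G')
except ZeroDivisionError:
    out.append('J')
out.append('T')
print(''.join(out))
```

Execution trace: 'D' (try body) → 'G' (finally) → 'J' (outer except ZeroDivisionError) → 'T' (after the try/except). Output: DGJT

Answer: DGJT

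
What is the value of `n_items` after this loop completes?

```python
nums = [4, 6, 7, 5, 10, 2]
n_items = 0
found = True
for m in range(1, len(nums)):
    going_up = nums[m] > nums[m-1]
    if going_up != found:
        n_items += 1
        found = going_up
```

Count direction changes in [4, 6, 7, 5, 10, 2]
`n_items` takes the values: 0 → 1 → 2 → 3

Answer: 3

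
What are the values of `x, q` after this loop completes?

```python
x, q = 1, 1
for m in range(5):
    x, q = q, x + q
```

Fibonacci: after 5 iterations
`x, q` takes the values: (1, 1) → (1, 2) → (2, 3) → (3, 5) → (5, 8) → (8, 13)

Answer: 8, 13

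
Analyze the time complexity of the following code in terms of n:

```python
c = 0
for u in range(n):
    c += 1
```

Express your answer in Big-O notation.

Each loop level contributes: n. Multiplying the contributions gives O(n).

Answer: O(n)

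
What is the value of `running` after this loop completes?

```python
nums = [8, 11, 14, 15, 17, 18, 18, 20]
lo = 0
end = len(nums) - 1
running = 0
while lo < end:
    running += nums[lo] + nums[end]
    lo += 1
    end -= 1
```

Sum of pairs from ends
`running` takes the values: 0 → 28 → 57 → 89 → 121

Answer: 121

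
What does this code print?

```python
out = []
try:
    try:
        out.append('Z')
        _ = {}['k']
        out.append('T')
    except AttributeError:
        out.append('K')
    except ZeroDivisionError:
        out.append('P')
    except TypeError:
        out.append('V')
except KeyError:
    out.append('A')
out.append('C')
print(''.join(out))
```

Execution trace: 'Z' (try body) → 'A' (outer except KeyError) → 'C' (after the try/except). Output: ZAC

Answer: ZAC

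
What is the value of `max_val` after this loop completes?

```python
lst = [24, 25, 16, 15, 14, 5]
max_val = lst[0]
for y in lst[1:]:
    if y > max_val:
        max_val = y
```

Maximum of [24, 25, 16, 15, 14, 5]
`max_val` takes the values: 24 → 25

Answer: 25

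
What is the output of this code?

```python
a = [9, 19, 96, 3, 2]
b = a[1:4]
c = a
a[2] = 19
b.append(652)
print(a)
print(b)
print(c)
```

Key concept: slice vs alias.
Step by step:
`a = [9, 19, 96, 3, 2]` → a = [9, 19, 96, 3, 2]
`b = a[1:4]` → b = [19, 96, 3]
`c = a` → c = [9, 19, 96, 3, 2] (same object as a)
`a[2] = 19` → a = [9, 19, 19, 3, 2] (same object as c); c = [9, 19, 19, 3, 2] (same object as a)
`b.append(652)` → b = [19, 96, 3, 652]
`print(a)` → prints [9, 19, 19, 3, 2]
`print(b)` → prints [19, 96, 3, 652]
`print(c)` → prints [9, 19, 19, 3, 2]

Answer:
[9, 19, 19, 3, 2]
[19, 96, 3, 652]
[9, 19, 19, 3, 2]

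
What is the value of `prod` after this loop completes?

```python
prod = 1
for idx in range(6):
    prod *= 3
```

3^6 = 729
`prod` takes the values: 1 → 3 → 9 → 27 → 81 → 243 → 729

Answer: 729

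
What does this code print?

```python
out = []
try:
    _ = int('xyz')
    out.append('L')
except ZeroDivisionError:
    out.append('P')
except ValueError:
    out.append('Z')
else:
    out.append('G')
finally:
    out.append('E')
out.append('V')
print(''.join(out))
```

Execution trace: 'Z' (except ValueError) → 'E' (finally) → 'V' (after the try/except). Output: ZEV

Answer: ZEV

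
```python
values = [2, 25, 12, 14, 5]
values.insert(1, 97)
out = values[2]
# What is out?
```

Trace:
`values = [2, 25, 12, 14, 5]` → values = [2, 25, 12, 14, 5]
`values.insert(1, 97)` → values = [2, 97, 25, 12, 14, 5]
`out = values[2]` → out = 25
So out = 25

Answer: 25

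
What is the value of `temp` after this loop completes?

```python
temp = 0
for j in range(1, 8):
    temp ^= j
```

XOR of 1 to 7
`temp` takes the values: 0 → 1 → 3 → 0 → 4 → 1 → 7 → 0

Answer: 0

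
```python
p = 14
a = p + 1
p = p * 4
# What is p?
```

Trace:
`p = 14` → p = 14
`a = p + 1` → a = 15
`p = p * 4` → p = 56
So p = 56

Answer: 56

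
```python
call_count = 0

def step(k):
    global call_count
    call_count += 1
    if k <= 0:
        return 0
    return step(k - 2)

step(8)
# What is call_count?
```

Linear recursion stepping by 2: 5 calls from k=8 down to ≤0.

Answer: 5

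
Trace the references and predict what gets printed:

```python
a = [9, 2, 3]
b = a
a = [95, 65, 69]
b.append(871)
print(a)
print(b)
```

Key concept: rebinding vs mutation: a is rebound to a new list, b still points at the original.
Step by step:
`a = [9, 2, 3]` → a = [9, 2, 3]
`b = a` → b = [9, 2, 3] (same object as a)
`a = [95, 65, 69]` → a = [95, 65, 69]
`b.append(871)` → b = [9, 2, 3, 871]
`print(a)` → prints [95, 65, 69]
`print(b)` → prints [9, 2, 3, 871]

Answer:
[95, 65, 69]
[9, 2, 3, 871]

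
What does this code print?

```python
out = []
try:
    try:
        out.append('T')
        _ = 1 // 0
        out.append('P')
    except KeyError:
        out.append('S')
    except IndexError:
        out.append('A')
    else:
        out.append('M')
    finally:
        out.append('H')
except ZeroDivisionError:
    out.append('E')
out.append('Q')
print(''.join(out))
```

Execution trace: 'T' (try body) → 'H' (finally) → 'E' (outer except ZeroDivisionError) → 'Q' (after the try/except). Output: THEQ

Answer: THEQ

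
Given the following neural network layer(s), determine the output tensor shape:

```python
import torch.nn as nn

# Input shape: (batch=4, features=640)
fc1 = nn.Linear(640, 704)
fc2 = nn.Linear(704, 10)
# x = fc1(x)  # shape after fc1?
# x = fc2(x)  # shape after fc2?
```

Input: (4, 640) -> after fc1: (4, 704) -> Output: (4, 10)

Answer: (4, 10)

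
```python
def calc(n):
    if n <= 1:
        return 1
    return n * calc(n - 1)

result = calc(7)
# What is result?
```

calc(7) = 7 * 6 * 5 * 4 * 3 * 2 * 1 = 5040

Answer: 5040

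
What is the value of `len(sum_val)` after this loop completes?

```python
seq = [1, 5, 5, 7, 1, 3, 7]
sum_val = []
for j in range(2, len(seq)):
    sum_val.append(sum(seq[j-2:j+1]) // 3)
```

Number of 3-element averages
`sum_val` takes the values: [] → [3] → [3, 5] → [3, 5, 4] → [3, 5, 4, 3] → [3, 5, 4, 3, 3]
So `len(sum_val)` = 5

Answer: 5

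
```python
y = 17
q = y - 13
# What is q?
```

Trace:
`y = 17` → y = 17
`q = y - 13` → q = 4
So q = 4

Answer: 4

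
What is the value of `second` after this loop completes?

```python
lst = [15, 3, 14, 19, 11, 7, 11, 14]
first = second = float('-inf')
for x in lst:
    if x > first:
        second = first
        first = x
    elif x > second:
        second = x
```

Second largest (with repeats) in [15, 3, 14, 19, 11, 7, 11, 14]
`second` takes the values: -inf → 3 → 14 → 15

Answer: 15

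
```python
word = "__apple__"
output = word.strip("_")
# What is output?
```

Trace:
`word = "__apple__"` → word = '__apple__'
`output = word.strip("_")` → output = 'apple'
So output = 'apple'

Answer: 'apple'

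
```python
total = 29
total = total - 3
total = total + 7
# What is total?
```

Trace:
`total = 29` → total = 29
`total = total - 3` → total = 26
`total = total + 7` → total = 33
So total = 33

Answer: 33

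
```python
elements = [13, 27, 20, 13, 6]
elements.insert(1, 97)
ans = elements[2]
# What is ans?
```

Trace:
`elements = [13, 27, 20, 13, 6]` → elements = [13, 27, 20, 13, 6]
`elements.insert(1, 97)` → elements = [13, 97, 27, 20, 13, 6]
`ans = elements[2]` → ans = 27
So ans = 27

Answer: 27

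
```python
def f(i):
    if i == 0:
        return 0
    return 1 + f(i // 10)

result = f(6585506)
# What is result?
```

Count of digits of 6585506: 7

Answer: 7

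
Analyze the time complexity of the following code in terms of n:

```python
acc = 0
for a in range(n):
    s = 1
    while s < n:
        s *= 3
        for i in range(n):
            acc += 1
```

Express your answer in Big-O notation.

Each loop level contributes: n × log n × n. Multiplying the contributions gives O(n^2 log n).

Answer: O(n^2 log n)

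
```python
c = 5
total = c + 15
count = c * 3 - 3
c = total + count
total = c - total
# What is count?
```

Trace:
`c = 5` → c = 5
`total = c + 15` → total = 20
`count = c * 3 - 3` → count = 12
`c = total + count` → c = 32
`total = c - total` → total = 12
So count = 12

Answer: 12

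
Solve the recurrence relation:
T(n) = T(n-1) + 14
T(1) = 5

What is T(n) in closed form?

Unrolling: T(n) = T(1) + 14·(n-1) = 5 + 14(n-1) = 14n - 9.

Answer: T(n) = 14n - 9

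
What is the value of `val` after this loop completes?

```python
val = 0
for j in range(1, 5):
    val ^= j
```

XOR of 1 to 4
`val` takes the values: 0 → 1 → 3 → 0 → 4

Answer: 4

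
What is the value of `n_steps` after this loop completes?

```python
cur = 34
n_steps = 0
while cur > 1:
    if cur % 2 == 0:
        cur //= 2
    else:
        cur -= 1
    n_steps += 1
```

Steps to reduce 34 to 1
`n_steps` takes the values: 0 → 1 → 2 → 3 → 4 → 5 → 6

Answer: 6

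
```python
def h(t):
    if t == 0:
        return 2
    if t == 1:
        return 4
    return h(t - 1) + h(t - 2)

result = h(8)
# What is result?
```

Build up from base cases: h(0)=2, h(1)=4, h(2)=6, h(3)=10, h(4)=16, h(5)=26, h(6)=42, ..., h(8)=110

Answer: 110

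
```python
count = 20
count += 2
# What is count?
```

Trace:
`count = 20` → count = 20
`count += 2` → count = 22
So count = 22

Answer: 22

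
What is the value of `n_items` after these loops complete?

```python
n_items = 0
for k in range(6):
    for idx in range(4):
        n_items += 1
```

6 * 4 = 24
`n_items` takes the values: 0 → 1 → 2 → 3 → 4 → 5 → 6 → 7 → 8 → 9 → 10 → 11 → 12 → 13 → 14 → 15 → 16 → 17 → 18 → 19 → 20 → 21 → 22 → 23 → 24

Answer: 24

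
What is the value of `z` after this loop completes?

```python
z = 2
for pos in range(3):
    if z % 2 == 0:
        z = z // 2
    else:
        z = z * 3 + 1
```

Collatz-style transformation from 2
`z` takes the values: 2 → 1 → 4 → 2

Answer: 2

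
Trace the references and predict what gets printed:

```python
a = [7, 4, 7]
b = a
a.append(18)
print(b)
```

Key concept: basic list aliasing.
Step by step:
`a = [7, 4, 7]` → a = [7, 4, 7]
`b = a` → b = [7, 4, 7] (same object as a)
`a.append(18)` → a = [7, 4, 7, 18] (same object as b); b = [7, 4, 7, 18] (same object as a)
`print(b)` → prints [7, 4, 7, 18]

Answer: [7, 4, 7, 18]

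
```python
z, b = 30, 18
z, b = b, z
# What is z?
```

Trace:
`z, b = 30, 18` → z = 30; b = 18
`z, b = b, z` → z = 18; b = 30
So z = 18

Answer: 18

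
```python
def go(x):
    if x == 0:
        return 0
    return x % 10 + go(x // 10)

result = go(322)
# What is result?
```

Sum of digits of 322: 2 + 2 + 3 = 7

Answer: 7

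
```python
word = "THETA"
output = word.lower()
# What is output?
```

Trace:
`word = "THETA"` → word = 'THETA'
`output = word.lower()` → output = 'theta'
So output = 'theta'

Answer: 'theta'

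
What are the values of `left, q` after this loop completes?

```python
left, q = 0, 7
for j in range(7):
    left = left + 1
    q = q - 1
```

left goes 0→7, q goes 7→0
`left, q` takes the values: (0, 7) → (1, 7) → (1, 6) → (2, 6) → (2, 5) → (3, 5) → (3, 4) → (4, 4) → (4, 3) → (5, 3) → (5, 2) → (6, 2) → (6, 1) → (7, 1) → (7, 0)

Answer: 7, 0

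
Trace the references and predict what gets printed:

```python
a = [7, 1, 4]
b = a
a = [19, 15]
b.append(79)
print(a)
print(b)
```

Key concept: rebinding vs mutation: a is rebound to a new list, b still points at the original.
Step by step:
`a = [7, 1, 4]` → a = [7, 1, 4]
`b = a` → b = [7, 1, 4] (same object as a)
`a = [19, 15]` → a = [19, 15]
`b.append(79)` → b = [7, 1, 4, 79]
`print(a)` → prints [19, 15]
`print(b)` → prints [7, 1, 4, 79]

Answer:
[19, 15]
[7, 1, 4, 79]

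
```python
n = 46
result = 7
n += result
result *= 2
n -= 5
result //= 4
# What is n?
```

Trace:
`n = 46` → n = 46
`result = 7` → result = 7
`n += result` → n = 53
`result *= 2` → result = 14
`n -= 5` → n = 48
`result //= 4` → result = 3
So n = 48

Answer: 48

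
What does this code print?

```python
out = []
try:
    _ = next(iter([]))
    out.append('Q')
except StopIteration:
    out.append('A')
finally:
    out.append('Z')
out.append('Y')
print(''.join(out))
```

Execution trace: 'A' (except StopIteration) → 'Z' (finally) → 'Y' (after the try/except). Output: AZY

Answer: AZY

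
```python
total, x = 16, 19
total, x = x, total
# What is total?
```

Trace:
`total, x = 16, 19` → total = 16; x = 19
`total, x = x, total` → total = 19; x = 16
So total = 19

Answer: 19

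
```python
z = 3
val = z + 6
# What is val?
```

Trace:
`z = 3` → z = 3
`val = z + 6` → val = 9
So val = 9

Answer: 9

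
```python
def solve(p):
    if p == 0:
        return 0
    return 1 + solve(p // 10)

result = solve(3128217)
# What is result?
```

Count of digits of 3128217: 7

Answer: 7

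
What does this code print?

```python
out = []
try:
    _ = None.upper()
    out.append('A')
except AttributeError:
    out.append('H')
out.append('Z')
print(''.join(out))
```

Execution trace: 'H' (except AttributeError) → 'Z' (after the try/except). Output: HZ

Answer: HZ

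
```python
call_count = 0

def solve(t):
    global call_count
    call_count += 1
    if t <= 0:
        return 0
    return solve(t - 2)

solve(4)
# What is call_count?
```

Linear recursion stepping by 2: 3 calls from t=4 down to ≤0.

Answer: 3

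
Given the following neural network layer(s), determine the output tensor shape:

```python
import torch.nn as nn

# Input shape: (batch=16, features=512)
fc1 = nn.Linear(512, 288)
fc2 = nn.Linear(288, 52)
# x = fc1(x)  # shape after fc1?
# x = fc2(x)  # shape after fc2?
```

Input: (16, 512) -> after fc1: (16, 288) -> Output: (16, 52)

Answer: (16, 52)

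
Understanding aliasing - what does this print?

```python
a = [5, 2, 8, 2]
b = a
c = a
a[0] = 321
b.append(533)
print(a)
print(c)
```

Key concept: multiple aliases.
Step by step:
`a = [5, 2, 8, 2]` → a = [5, 2, 8, 2]
`b = a` → b = [5, 2, 8, 2] (same object as a)
`c = a` → c = [5, 2, 8, 2] (same object as a, b)
`a[0] = 321` → a = [321, 2, 8, 2] (same object as b, c); b = [321, 2, 8, 2] (same object as a, c); c = [321, 2, 8, 2] (same object as a, b)
`b.append(533)` → a = [321, 2, 8, 2, 533] (same object as b, c); b = [321, 2, 8, 2, 533] (same object as a, c); c = [321, 2, 8, 2, 533] (same object as a, b)
`print(a)` → prints [321, 2, 8, 2, 533]
`print(c)` → prints [321, 2, 8, 2, 533]

Answer:
[321, 2, 8, 2, 533]
[321, 2, 8, 2, 533]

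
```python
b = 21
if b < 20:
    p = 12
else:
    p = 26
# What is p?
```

Trace:
`b = 21` → b = 21
`if b < 20: ...` → b < 20 is False, take else branch → p = 26
So p = 26

Answer: 26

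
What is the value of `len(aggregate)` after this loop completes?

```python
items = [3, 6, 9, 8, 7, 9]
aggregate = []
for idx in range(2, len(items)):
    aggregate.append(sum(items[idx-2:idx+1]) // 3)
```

Number of 3-element averages
`aggregate` takes the values: [] → [6] → [6, 7] → [6, 7, 8] → [6, 7, 8, 8]
So `len(aggregate)` = 4

Answer: 4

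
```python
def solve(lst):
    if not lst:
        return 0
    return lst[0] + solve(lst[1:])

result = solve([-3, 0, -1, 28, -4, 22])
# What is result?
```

(-3) + 0 + (-1) + 28 + (-4) + 22 + 0 = 42

Answer: 42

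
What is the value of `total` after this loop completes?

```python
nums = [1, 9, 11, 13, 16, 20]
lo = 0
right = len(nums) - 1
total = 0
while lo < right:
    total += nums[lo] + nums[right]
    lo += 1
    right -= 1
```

Sum of pairs from ends
`total` takes the values: 0 → 21 → 46 → 70

Answer: 70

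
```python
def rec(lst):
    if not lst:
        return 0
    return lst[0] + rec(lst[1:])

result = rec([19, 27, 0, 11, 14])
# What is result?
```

19 + 27 + 0 + 11 + 14 + 0 = 71

Answer: 71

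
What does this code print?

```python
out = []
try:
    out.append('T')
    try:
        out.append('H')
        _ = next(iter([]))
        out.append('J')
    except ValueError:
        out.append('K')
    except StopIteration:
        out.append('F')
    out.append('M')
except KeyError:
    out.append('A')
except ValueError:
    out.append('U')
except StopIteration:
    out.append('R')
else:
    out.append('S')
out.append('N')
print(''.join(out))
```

Execution trace: 'T' (try body) → 'H' (inner try body) → 'F' (inner except StopIteration) → 'M' (try body, no exception) → 'S' (else) → 'N' (after the try/except). Output: THFMSN

Answer: THFMSN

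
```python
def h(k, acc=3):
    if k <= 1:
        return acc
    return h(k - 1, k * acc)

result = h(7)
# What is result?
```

Accumulator trace (n, acc): (7, 3) -> (6, 21) -> (5, 126) -> (4, 630) -> (3, 2520) -> (2, 7560) -> (1, 15120) -> return 15120

Answer: 15120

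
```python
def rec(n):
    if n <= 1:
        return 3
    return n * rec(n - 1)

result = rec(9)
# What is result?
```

rec(9) = 9 * 8 * 7 * 6 * 5 * 4 * 3 * 2 * 3 = 1088640

Answer: 1088640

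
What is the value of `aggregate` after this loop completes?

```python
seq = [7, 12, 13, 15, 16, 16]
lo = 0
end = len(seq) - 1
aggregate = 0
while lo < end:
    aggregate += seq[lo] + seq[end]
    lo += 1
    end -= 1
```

Sum of pairs from ends
`aggregate` takes the values: 0 → 23 → 51 → 79

Answer: 79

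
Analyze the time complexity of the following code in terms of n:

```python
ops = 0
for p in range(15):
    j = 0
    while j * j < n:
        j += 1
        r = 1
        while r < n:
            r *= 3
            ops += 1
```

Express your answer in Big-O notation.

Each loop level contributes: 1 × √n × log n. Multiplying the contributions gives O(√n log n).

Answer: O(√n log n)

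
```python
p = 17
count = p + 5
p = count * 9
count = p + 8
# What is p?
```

Trace:
`p = 17` → p = 17
`count = p + 5` → count = 22
`p = count * 9` → p = 198
`count = p + 8` → count = 206
So p = 198

Answer: 198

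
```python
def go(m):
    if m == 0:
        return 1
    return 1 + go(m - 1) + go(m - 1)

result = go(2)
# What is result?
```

go(m) = 1 + 2·go(m-1), go(0)=1. Closed form: (1+1)·2^2 - 1 = 7.

Answer: 7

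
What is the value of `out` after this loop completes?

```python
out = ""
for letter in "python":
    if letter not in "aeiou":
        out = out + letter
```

Remove vowels from 'python'
`out` takes the values: "" → "p" → "py" → "pyt" → "pyth" → "pythn"

Answer: "pythn"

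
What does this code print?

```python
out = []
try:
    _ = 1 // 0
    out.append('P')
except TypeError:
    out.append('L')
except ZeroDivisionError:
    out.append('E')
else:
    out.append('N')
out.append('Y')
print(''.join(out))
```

Execution trace: 'E' (except ZeroDivisionError) → 'Y' (after the try/except). Output: EY

Answer: EY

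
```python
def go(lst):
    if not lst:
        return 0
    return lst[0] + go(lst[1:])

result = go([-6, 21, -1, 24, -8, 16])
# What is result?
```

(-6) + 21 + (-1) + 24 + (-8) + 16 + 0 = 46

Answer: 46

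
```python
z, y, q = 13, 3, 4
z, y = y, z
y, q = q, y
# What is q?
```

Trace:
`z, y, q = 13, 3, 4` → z = 13; y = 3; q = 4
`z, y = y, z` → z = 3; y = 13
`y, q = q, y` → y = 4; q = 13
So q = 13

Answer: 13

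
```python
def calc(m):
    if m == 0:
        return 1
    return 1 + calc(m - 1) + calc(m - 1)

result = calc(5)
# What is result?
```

calc(m) = 1 + 2·calc(m-1), calc(0)=1. Closed form: (1+1)·2^5 - 1 = 63.

Answer: 63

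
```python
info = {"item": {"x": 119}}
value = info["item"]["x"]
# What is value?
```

Trace:
`info = {"item": {"x": 119}}` → info = {'item': {'x': 119}}
`value = info["item"]["x"]` → value = 119
So value = 119

Answer: 119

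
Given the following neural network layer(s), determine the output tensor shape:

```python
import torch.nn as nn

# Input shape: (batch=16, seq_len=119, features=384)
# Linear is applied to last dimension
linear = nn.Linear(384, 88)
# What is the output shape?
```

Input: (16, 119, 384) -> Output: (16, 119, 88)

Answer: (16, 119, 88)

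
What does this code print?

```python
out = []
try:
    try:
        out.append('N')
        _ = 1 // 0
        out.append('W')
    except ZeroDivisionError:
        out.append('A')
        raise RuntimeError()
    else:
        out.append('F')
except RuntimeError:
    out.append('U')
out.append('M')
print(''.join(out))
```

Execution trace: 'N' (try body) → 'A' (except ZeroDivisionError) → 'U' (outer except RuntimeError) → 'M' (after the try/except). Output: NAUM

Answer: NAUM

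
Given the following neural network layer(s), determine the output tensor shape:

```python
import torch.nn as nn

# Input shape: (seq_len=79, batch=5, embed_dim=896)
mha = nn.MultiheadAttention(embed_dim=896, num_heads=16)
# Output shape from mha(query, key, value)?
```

Input: (79, 5, 896) -> Output: (79, 5, 896)

Answer: (79, 5, 896)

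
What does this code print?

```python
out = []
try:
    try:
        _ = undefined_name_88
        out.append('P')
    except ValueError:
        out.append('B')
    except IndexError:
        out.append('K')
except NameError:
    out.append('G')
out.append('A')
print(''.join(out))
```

Execution trace: 'G' (outer except NameError) → 'A' (after the try/except). Output: GA

Answer: GA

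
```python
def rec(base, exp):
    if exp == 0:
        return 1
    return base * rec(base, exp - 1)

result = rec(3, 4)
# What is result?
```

rec(3, 4) = 3 * 3 * 3 * 3 = 81

Answer: 81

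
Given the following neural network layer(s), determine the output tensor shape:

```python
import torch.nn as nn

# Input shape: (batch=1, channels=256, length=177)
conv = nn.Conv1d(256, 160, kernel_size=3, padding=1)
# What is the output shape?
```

Input: (1, 256, 177) -> Output: (1, 160, 177)

Answer: (1, 160, 177)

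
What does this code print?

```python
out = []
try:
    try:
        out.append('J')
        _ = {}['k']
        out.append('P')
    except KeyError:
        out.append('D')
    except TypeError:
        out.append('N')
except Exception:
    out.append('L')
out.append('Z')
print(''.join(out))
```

Execution trace: 'J' (inner try body) → 'D' (inner except KeyError) → 'Z' (after the try/except). Output: JDZ

Answer: JDZ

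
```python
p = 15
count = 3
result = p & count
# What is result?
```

Trace:
`p = 15` → p = 15
`count = 3` → count = 3
`result = p & count` → result = 3
So result = 3

Answer: 3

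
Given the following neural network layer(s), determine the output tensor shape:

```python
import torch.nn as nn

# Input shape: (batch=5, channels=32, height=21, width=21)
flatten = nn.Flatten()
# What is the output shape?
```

Input: (5, 32, 21, 21) -> Output: (5, 14112)

Answer: (5, 14112)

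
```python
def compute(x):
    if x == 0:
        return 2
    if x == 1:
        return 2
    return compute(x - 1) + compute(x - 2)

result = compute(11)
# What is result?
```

Build up from base cases: compute(0)=2, compute(1)=2, compute(2)=4, compute(3)=6, compute(4)=10, compute(5)=16, compute(6)=26, ..., compute(11)=288

Answer: 288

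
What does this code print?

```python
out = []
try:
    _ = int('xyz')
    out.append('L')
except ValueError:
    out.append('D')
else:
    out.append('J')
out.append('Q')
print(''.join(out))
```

Execution trace: 'D' (except ValueError) → 'Q' (after the try/except). Output: DQ

Answer: DQ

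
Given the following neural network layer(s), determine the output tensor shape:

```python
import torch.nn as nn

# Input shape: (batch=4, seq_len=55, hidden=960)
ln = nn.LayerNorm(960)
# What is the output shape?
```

Input: (4, 55, 960) -> Output: (4, 55, 960)

Answer: (4, 55, 960)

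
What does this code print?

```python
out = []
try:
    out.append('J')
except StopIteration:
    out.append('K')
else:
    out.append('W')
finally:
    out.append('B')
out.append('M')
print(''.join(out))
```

Execution trace: 'J' (try body, no exception) → 'W' (else) → 'B' (finally) → 'M' (after the try/except). Output: JWBM

Answer: JWBM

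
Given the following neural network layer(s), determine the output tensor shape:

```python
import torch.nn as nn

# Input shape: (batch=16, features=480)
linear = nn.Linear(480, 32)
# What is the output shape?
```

Input: (16, 480) -> Output: (16, 32)

Answer: (16, 32)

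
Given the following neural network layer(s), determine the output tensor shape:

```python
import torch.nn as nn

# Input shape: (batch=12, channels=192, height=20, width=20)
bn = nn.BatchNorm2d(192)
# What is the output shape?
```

Input: (12, 192, 20, 20) -> Output: (12, 192, 20, 20)

Answer: (12, 192, 20, 20)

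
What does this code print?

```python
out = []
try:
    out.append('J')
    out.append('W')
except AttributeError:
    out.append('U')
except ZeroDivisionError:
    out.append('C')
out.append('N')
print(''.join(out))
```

Execution trace: 'J' (try body) → 'W' (try body, no exception) → 'N' (after the try/except). Output: JWN

Answer: JWN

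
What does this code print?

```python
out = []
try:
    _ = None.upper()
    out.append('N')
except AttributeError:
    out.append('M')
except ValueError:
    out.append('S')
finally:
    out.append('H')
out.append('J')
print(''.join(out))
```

Execution trace: 'M' (except AttributeError) → 'H' (finally) → 'J' (after the try/except). Output: MHJ

Answer: MHJ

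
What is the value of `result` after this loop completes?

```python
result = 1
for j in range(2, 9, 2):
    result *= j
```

Product of even numbers 2 to 8
`result` takes the values: 1 → 2 → 8 → 48 → 384

Answer: 384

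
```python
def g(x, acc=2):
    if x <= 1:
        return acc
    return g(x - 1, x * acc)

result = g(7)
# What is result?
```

Accumulator trace (n, acc): (7, 2) -> (6, 14) -> (5, 84) -> (4, 420) -> (3, 1680) -> (2, 5040) -> (1, 10080) -> return 10080

Answer: 10080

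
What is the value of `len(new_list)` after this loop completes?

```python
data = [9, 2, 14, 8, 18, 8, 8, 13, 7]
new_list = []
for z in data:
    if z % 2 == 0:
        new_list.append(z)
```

Count even numbers in [9, 2, 14, 8, 18, 8, 8, 13, 7]
`new_list` takes the values: [] → [2] → [2, 14] → [2, 14, 8] → [2, 14, 8, 18] → [2, 14, 8, 18, 8] → [2, 14, 8, 18, 8, 8]
So `len(new_list)` = 6

Answer: 6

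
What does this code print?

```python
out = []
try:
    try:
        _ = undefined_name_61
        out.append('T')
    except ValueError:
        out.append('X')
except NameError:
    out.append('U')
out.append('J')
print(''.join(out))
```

Execution trace: 'U' (outer except NameError) → 'J' (after the try/except). Output: UJ

Answer: UJ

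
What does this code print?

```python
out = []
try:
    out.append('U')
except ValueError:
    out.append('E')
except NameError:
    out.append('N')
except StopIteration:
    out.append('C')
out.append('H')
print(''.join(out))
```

Execution trace: 'U' (try body, no exception) → 'H' (after the try/except). Output: UH

Answer: UH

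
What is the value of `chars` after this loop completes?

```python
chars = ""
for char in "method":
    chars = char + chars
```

Reverse 'method'
`chars` takes the values: "" → "m" → "em" → "tem" → "htem" → "ohtem" → "dohtem"

Answer: "dohtem"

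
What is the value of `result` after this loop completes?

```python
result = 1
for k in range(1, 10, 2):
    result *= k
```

Product of 1, 3, 5, ... up to 9
`result` takes the values: 1 → 3 → 15 → 105 → 945

Answer: 945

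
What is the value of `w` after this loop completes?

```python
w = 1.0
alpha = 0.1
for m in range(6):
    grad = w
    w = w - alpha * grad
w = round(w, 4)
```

Gradient descent: w = 1.0 * (1 - 0.1)^6
`w` takes the values: 1.0 → 0.9 → 0.81 → 0.729 → 0.6561 → 0.59049 → 0.531441 → 0.5314

Answer: 0.5314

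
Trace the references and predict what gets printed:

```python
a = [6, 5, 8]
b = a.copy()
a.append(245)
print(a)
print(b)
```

Key concept: list.copy() creates independent copy.
Step by step:
`a = [6, 5, 8]` → a = [6, 5, 8]
`b = a.copy()` → b = [6, 5, 8]
`a.append(245)` → a = [6, 5, 8, 245]
`print(a)` → prints [6, 5, 8, 245]
`print(b)` → prints [6, 5, 8]

Answer:
[6, 5, 8, 245]
[6, 5, 8]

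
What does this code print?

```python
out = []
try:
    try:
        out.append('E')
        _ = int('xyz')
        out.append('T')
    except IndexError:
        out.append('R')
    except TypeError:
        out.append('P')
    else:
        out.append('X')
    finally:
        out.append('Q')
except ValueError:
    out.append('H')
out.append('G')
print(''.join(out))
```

Execution trace: 'E' (try body) → 'Q' (finally) → 'H' (outer except ValueError) → 'G' (after the try/except). Output: EQHG

Answer: EQHG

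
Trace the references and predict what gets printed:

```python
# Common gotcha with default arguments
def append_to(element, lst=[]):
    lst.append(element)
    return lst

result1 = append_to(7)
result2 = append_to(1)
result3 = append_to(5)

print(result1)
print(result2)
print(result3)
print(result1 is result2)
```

Key concept: mutable default argument gotcha.
Step by step:
`result1 = append_to(7)` → result1 = [7]
`result2 = append_to(1)` → result1 = [7, 1] (same object as result2); result2 = [7, 1] (same object as result1)
`result3 = append_to(5)` → result1 = [7, 1, 5] (same object as result2, result3); result2 = [7, 1, 5] (same object as result1, result3); result3 = [7, 1, 5] (same object as result1, result2)
`print(result1)` → prints [7, 1, 5]
`print(result2)` → prints [7, 1, 5]
`print(result3)` → prints [7, 1, 5]
`print(result1 is result2)` → prints True

Answer:
[7, 1, 5]
[7, 1, 5]
[7, 1, 5]
True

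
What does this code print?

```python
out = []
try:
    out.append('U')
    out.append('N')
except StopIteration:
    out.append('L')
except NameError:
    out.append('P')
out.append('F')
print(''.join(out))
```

Execution trace: 'U' (try body) → 'N' (try body, no exception) → 'F' (after the try/except). Output: UNF

Answer: UNF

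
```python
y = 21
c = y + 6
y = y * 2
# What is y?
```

Trace:
`y = 21` → y = 21
`c = y + 6` → c = 27
`y = y * 2` → y = 42
So y = 42

Answer: 42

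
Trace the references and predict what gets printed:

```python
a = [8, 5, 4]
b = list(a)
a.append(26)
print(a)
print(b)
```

Key concept: list() constructor creates copy.
Step by step:
`a = [8, 5, 4]` → a = [8, 5, 4]
`b = list(a)` → b = [8, 5, 4]
`a.append(26)` → a = [8, 5, 4, 26]
`print(a)` → prints [8, 5, 4, 26]
`print(b)` → prints [8, 5, 4]

Answer:
[8, 5, 4, 26]
[8, 5, 4]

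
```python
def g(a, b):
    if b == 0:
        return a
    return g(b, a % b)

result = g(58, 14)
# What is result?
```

g(58, 14) -> g(14, 2) -> g(2, 0) -> 2

Answer: 2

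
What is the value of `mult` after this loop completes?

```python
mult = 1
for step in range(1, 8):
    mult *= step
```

7! = 5040
`mult` takes the values: 1 → 2 → 6 → 24 → 120 → 720 → 5040

Answer: 5040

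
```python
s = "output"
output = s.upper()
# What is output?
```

Trace:
`s = "output"` → s = 'output'
`output = s.upper()` → output = 'OUTPUT'
So output = 'OUTPUT'

Answer: 'OUTPUT'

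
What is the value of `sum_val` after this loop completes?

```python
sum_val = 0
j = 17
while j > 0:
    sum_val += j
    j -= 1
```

Sum 17 down to 1
`sum_val` takes the values: 0 → 17 → 33 → 48 → 62 → 75 → 87 → 98 → 108 → 117 → 125 → 132 → 138 → 143 → 147 → 150 → 152 → 153

Answer: 153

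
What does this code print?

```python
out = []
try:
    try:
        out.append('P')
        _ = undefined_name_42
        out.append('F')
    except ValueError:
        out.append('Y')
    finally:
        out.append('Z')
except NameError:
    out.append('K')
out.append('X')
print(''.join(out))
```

Execution trace: 'P' (try body) → 'Z' (finally) → 'K' (outer except NameError) → 'X' (after the try/except). Output: PZKX

Answer: PZKX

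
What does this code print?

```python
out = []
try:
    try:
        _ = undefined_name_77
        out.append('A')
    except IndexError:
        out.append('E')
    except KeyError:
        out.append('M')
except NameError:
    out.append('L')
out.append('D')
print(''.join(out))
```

Execution trace: 'L' (outer except NameError) → 'D' (after the try/except). Output: LD

Answer: LD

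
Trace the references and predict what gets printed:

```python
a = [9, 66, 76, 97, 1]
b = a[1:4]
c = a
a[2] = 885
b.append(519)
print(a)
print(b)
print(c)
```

Key concept: slice vs alias.
Step by step:
`a = [9, 66, 76, 97, 1]` → a = [9, 66, 76, 97, 1]
`b = a[1:4]` → b = [66, 76, 97]
`c = a` → c = [9, 66, 76, 97, 1] (same object as a)
`a[2] = 885` → a = [9, 66, 885, 97, 1] (same object as c); c = [9, 66, 885, 97, 1] (same object as a)
`b.append(519)` → b = [66, 76, 97, 519]
`print(a)` → prints [9, 66, 885, 97, 1]
`print(b)` → prints [66, 76, 97, 519]
`print(c)` → prints [9, 66, 885, 97, 1]

Answer:
[9, 66, 885, 97, 1]
[66, 76, 97, 519]
[9, 66, 885, 97, 1]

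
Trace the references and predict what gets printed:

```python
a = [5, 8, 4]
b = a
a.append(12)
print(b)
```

Key concept: basic list aliasing.
Step by step:
`a = [5, 8, 4]` → a = [5, 8, 4]
`b = a` → b = [5, 8, 4] (same object as a)
`a.append(12)` → a = [5, 8, 4, 12] (same object as b); b = [5, 8, 4, 12] (same object as a)
`print(b)` → prints [5, 8, 4, 12]

Answer: [5, 8, 4, 12]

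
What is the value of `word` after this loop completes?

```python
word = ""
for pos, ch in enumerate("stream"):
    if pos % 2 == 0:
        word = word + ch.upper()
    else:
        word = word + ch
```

Uppercase even positions in 'stream'
`word` takes the values: "" → "S" → "St" → "StR" → "StRe" → "StReA" → "StReAm"

Answer: "StReAm"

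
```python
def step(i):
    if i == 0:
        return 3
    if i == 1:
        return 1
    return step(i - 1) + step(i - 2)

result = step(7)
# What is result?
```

Build up from base cases: step(0)=3, step(1)=1, step(2)=4, step(3)=5, step(4)=9, step(5)=14, step(6)=23, ..., step(7)=37

Answer: 37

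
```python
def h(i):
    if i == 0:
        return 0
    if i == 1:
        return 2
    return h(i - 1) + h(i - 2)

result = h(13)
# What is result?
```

Build up from base cases: h(0)=0, h(1)=2, h(2)=2, h(3)=4, h(4)=6, h(5)=10, h(6)=16, ..., h(13)=466

Answer: 466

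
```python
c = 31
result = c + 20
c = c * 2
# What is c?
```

Trace:
`c = 31` → c = 31
`result = c + 20` → result = 51
`c = c * 2` → c = 62
So c = 62

Answer: 62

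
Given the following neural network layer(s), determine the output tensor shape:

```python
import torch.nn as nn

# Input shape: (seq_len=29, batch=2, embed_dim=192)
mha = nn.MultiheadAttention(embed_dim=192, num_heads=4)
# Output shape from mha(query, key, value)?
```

Input: (29, 2, 192) -> Output: (29, 2, 192)

Answer: (29, 2, 192)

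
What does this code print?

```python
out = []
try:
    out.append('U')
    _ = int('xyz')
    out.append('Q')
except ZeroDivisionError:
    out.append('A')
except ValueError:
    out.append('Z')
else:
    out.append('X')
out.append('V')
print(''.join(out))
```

Execution trace: 'U' (try body) → 'Z' (except ValueError) → 'V' (after the try/except). Output: UZV

Answer: UZV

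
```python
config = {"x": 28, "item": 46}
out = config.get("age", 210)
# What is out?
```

Trace:
`config = {"x": 28, "item": 46}` → config = {'x': 28, 'item': 46}
`out = config.get("age", 210)` → out = 210
So out = 210

Answer: 210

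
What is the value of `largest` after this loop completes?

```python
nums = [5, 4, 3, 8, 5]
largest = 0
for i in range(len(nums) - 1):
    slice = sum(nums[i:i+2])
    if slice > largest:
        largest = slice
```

Max sum of 2-element window in [5, 4, 3, 8, 5]
`largest` takes the values: 0 → 9 → 11 → 13

Answer: 13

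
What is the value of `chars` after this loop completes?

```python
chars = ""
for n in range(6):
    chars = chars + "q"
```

Repeat 'q' 6 times
`chars` takes the values: "" → "q" → "qq" → "qqq" → "qqqq" → "qqqqq" → "qqqqqq"

Answer: "qqqqqq"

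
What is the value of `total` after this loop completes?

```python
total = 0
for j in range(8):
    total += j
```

Sum of 0 to 7 = 28
`total` takes the values: 0 → 1 → 3 → 6 → 10 → 15 → 21 → 28

Answer: 28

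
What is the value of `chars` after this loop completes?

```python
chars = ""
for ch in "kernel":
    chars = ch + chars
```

Reverse 'kernel'
`chars` takes the values: "" → "k" → "ek" → "rek" → "nrek" → "enrek" → "lenrek"

Answer: "lenrek"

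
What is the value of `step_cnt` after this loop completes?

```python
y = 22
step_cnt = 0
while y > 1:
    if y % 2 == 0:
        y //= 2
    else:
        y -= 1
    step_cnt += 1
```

Steps to reduce 22 to 1
`step_cnt` takes the values: 0 → 1 → 2 → 3 → 4 → 5 → 6

Answer: 6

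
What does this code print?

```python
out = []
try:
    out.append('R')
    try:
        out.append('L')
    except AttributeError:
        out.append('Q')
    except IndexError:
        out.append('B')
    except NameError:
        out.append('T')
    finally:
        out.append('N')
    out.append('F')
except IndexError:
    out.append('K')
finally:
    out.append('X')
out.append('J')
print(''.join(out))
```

Execution trace: 'R' (try body) → 'L' (inner try body, no exception) → 'N' (inner finally) → 'F' (try body, no exception) → 'X' (finally) → 'J' (after the try/except). Output: RLNFXJ

Answer: RLNFXJ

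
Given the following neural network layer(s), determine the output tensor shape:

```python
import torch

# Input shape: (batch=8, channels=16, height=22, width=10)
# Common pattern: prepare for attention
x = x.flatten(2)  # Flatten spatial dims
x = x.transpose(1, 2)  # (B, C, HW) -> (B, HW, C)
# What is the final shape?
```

Input: (8, 16, 22, 10) -> after flatten(2): (8, 16, 220) -> Output: (8, 220, 16)

Answer: (8, 220, 16)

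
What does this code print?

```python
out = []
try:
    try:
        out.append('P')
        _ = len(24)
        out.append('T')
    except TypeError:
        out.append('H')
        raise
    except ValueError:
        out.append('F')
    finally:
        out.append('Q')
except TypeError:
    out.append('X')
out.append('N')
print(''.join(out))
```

Execution trace: 'P' (inner try body) → 'H' (inner except TypeError) → 'Q' (inner finally) → 'X' (outer except TypeError) → 'N' (after the try/except). Output: PHQXN

Answer: PHQXN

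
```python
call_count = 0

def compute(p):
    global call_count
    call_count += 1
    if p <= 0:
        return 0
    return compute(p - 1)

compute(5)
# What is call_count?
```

Linear recursion stepping by 1: 6 calls from p=5 down to ≤0.

Answer: 6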